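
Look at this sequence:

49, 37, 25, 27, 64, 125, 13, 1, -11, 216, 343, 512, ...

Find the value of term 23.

The slot pattern repeats as AAABBB (period 6), so there are 2 interleaved tracks.
Track A: 49, 37, 25, 13, 1, -11 — linear: a_n = 61 − 12·n.
Track B: 27, 64, 125, 216, 343, 512 — the cubes 3³, 4³, 5³, ….
Position 23 → track B, term 11 = 2197.

2197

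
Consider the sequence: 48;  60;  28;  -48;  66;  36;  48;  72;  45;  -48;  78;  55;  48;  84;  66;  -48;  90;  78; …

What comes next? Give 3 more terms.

Split by position mod 3 into 3 tracks.
Stream A = 48, -48, 48, -48, 48, -48: the oscillation 48·(−1)^(n+1).
Stream B = 60, 66, 72, 78, 84, 90: adding 6 each time.
Stream C = 28, 36, 45, 55, 66, 78: triangular numbers n(n+1)/2 for n = 7, 8, ….
Term 19 comes from stream A (its 7th entry): 48.
Position 20 falls in stream B as its term 7, giving 96.
Term 21 comes from stream C (its 7th entry): 91.

48, 96, 91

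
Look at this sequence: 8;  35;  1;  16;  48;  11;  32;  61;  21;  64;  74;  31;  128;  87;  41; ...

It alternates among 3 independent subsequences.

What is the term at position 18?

Taking every 3rd term gives 3 separate tracks.
Stream A: 8, 16, 32, 64, 128. Powers of 2.
Stream B: 35, 48, 61, 74, 87. Linear: a_n = 22 + 13·n.
Stream C: 1, 11, 21, 31, 41. Arithmetic, step +10.
The 18th slot belongs to stream C; its 6th term is 51.

51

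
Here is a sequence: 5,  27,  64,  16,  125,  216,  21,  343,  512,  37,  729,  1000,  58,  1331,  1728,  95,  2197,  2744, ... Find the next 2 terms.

Reading positions in blocks of 3 reveals the pattern ABB — 2 tracks woven together.
Stream A: 5, 16, 21, 37, 58, 95 (each term equals the sum of the previous two).
Stream B: 27, 64, 125, 216, 343, 512, 729, 1000, 1331, 1728, 2197, 2744 (the cubes 3³, 4³, 5³, …).
Position 19 → stream A, term 7 = 153.
Position 20 falls in stream B as its term 13, giving 3375.

153, 3375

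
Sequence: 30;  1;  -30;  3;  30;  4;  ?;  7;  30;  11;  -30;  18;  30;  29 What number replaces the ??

-30

Odd-indexed and even-indexed terms follow separate rules.
Subsequence A is 30, -30, 30, ?, 30, -30, 30, which is oscillating between 30 and -30.
Subsequence B is 1, 3, 4, 7, 11, 18, 29, which is Fibonacci-style (each term is the sum of the two before it).
The gap is subsequence A's term 4; the rule gives -30.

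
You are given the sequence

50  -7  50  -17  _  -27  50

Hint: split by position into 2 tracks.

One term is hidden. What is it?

50

Split by position mod 2 into 2 tracks.
Stream A: 50, 50, ?, 50 — the constant sequence 50.
Stream B: -7, -17, -27 — linear: a_n = 3 − 10·n.
So the missing entry in stream A is 50.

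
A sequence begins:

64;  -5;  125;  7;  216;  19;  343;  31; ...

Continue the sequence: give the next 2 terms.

512, 43

The terms cycle through 2 interleaved subsequences.
Stream A = 64, 125, 216, 343: consecutive cubes n³ from n = 4.
Stream B = -5, 7, 19, 31: arithmetic with common difference +12.
The 9th slot belongs to stream A; its 5th term is 512.
Term 10 comes from stream B (its 5th entry): 43.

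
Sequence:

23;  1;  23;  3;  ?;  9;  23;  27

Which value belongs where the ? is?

Odd-indexed and even-indexed terms follow separate rules.
Track A: 23, 23, ?, 23 (the constant sequence 23).
Track B: 1, 3, 9, 27 (geometric, ×3 each step).
So the missing entry in track A is 23.

23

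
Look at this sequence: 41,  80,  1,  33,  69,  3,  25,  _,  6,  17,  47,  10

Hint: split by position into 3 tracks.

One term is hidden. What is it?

Taking every 3rd term gives 3 separate tracks.
Track A: 41, 33, 25, 17. Arithmetic, step −8.
Track B: 80, 69, ?, 47. Subtracting 11 each time.
Track C: 1, 3, 6, 10. Triangular numbers starting at T_1.
Filling track B at index 3 by its rule yields 58.

58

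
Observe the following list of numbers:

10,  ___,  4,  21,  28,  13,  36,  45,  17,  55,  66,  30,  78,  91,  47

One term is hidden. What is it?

15

Positions follow the repeating pattern AAB; grouping by letter gives 2 tracks.
Track A = 10, ?, 21, 28, 36, 45, 55, 66, 78, 91: triangular numbers starting at T_4.
Track B = 4, 13, 17, 30, 47: Fibonacci-style (each term is the sum of the two before it).
So the missing entry in track A is 15.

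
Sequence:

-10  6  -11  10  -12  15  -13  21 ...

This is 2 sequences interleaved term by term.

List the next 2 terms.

Odd-indexed and even-indexed terms follow separate rules.
Track A: -10, -11, -12, -13 (arithmetic, step −1).
Track B: 6, 10, 15, 21 (the triangular numbers T_3, T_4, …).
The 9th slot belongs to track A; its 5th term is -14.
Position 10 falls in track B as its term 5, giving 28.

-14, 28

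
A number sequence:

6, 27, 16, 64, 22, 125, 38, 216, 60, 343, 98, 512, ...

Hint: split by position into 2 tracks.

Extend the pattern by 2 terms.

158, 729

Split by position mod 2 into 2 tracks.
Track A: 6, 16, 22, 38, 60, 98 — a Fibonacci-like recurrence a_n = a_{n-1} + a_{n-2}.
Track B: 27, 64, 125, 216, 343, 512 — consecutive cubes n³ from n = 3.
Position 13 falls in track A as its term 7, giving 158.
The 14th slot belongs to track B; its 7th term is 729.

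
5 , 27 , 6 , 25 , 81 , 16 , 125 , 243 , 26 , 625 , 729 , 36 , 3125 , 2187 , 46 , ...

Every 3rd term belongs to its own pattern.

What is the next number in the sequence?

Split by position mod 3: positions 1, 4, 7, … form one track, and each other residue class forms its own.
Subsequence A: 5, 25, 125, 625, 3125 (geometric, ×5 each step).
Subsequence B: 27, 81, 243, 729, 2187 (powers 3^3, 3^4, 3^5, …).
Subsequence C: 6, 16, 26, 36, 46 (arithmetic with common difference +10).
Position 16 → subsequence A, term 6 = 15625.

15625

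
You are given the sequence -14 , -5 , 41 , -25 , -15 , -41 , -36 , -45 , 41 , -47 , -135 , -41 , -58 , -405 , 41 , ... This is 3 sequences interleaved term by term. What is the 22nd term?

-91

The terms cycle through 3 interleaved subsequences.
Track A: -14, -25, -36, -47, -58. Subtracting 11 each time.
Track B: -5, -15, -45, -135, -405. Geometric with ratio 3.
Track C: 41, -41, 41, -41, 41. Alternating ±41.
Position 22 falls in track A as its term 8, giving -91.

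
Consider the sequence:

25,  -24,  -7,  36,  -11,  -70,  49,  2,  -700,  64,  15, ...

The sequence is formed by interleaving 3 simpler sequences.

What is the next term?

Taking every 3rd term gives 3 separate tracks.
Track A is 25, 36, 49, 64, which is consecutive squares n² from n = 5.
Track B is -24, -11, 2, 15, which is arithmetic, step +13.
Track C is -7, -70, -700, which is a geometric progression (common ratio 10).
The 12th slot belongs to track C; its 4th term is -7000.

-7000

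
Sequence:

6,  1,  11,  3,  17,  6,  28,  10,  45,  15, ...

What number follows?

73

Taking every 2nd term gives 2 separate tracks.
Subsequence A is 6, 11, 17, 28, 45, which is Fibonacci-style (each term is the sum of the two before it).
Subsequence B is 1, 3, 6, 10, 15, which is the triangular numbers T_1, T_2, ….
Position 11 falls in subsequence A as its term 6, giving 73.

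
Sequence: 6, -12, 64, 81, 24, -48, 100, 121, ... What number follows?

Positions follow the repeating pattern AABB; grouping by letter gives 2 tracks.
Subsequence A: 6, -12, 24, -48 — geometric, ×-2 each step.
Subsequence B: 64, 81, 100, 121 — perfect squares starting at 8².
Position 9 → subsequence A, term 5 = 96.

96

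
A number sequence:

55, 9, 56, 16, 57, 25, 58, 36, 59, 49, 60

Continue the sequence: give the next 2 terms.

64, 61

Split by position mod 2 into 2 tracks.
Stream A is 55, 56, 57, 58, 59, 60, which is adding 1 each time.
Stream B is 9, 16, 25, 36, 49, which is perfect squares starting at 3².
Position 12 falls in stream B as its term 6, giving 64.
Position 13 → stream A, term 7 = 61.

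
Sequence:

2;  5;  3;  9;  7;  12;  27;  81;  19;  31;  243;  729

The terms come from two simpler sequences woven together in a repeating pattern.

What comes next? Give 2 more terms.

The slot pattern repeats as AABB (period 4), so there are 2 interleaved tracks.
Track A is 2, 5, 7, 12, 19, 31, which is a Fibonacci-like recurrence a_n = a_{n-1} + a_{n-2}.
Track B is 3, 9, 27, 81, 243, 729, which is successive powers of 3.
The 13th slot belongs to track A; its 7th term is 50.
Position 14 → track A, term 8 = 81.

50, 81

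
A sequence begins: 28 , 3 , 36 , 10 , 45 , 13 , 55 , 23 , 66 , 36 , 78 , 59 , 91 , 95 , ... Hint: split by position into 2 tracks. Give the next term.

Taking every 2nd term gives 2 separate tracks.
Track A is 28, 36, 45, 55, 66, 78, 91, which is triangular numbers starting at T_7.
Track B is 3, 10, 13, 23, 36, 59, 95, which is Fibonacci-style (each term is the sum of the two before it).
Term 15 comes from track A (its 8th entry): 105.

105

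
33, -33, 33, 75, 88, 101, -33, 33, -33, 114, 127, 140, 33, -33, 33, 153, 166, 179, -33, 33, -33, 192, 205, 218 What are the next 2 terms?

33, -33

Reading positions in blocks of 6 reveals the pattern AAABBB — 2 tracks woven together.
Track A: 33, -33, 33, -33, 33, -33, 33, -33, 33, -33, 33, -33. Oscillating between 33 and -33.
Track B: 75, 88, 101, 114, 127, 140, 153, 166, 179, 192, 205, 218. Linear: a_n = 62 + 13·n.
Position 25 falls in track A as its term 13, giving 33.
The 26th slot belongs to track A; its 14th term is -33.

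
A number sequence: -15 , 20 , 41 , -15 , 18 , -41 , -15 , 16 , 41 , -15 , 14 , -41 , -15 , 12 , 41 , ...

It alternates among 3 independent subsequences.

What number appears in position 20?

8

The terms cycle through 3 interleaved subsequences.
Subsequence A: -15, -15, -15, -15, -15 (constant -15).
Subsequence B: 20, 18, 16, 14, 12 (arithmetic with common difference −2).
Subsequence C: 41, -41, 41, -41, 41 (alternating ±41).
The 20th slot belongs to subsequence B; its 7th term is 8.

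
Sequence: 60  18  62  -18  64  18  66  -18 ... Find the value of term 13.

The terms cycle through 2 interleaved subsequences.
Subsequence A is 60, 62, 64, 66, which is adding 2 each time.
Subsequence B is 18, -18, 18, -18, which is oscillating between 18 and -18.
Position 13 → subsequence A, term 7 = 72.

72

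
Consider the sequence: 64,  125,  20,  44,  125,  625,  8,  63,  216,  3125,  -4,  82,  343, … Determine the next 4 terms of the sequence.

Split by position mod 4: positions 1, 5, 9, … form one track, and each other residue class forms its own.
Track A: 64, 125, 216, 343 — the cubes 4³, 5³, 6³, ….
Track B: 125, 625, 3125 — successive powers of 5.
Track C: 20, 8, -4 — arithmetic, step −12.
Track D: 44, 63, 82 — linear: a_n = 25 + 19·n.
Position 14 falls in track B as its term 4, giving 15625.
Position 15 → track C, term 4 = -16.
Position 16 falls in track D as its term 4, giving 101.
The 17th slot belongs to track A; its 5th term is 512.

15625, -16, 101, 512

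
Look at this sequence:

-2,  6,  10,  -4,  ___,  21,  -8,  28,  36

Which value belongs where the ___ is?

15

The slot pattern repeats as ABB (period 3), so there are 2 interleaved tracks.
Subsequence A = -2, -4, -8: multiplying by 2 each time.
Subsequence B = 6, 10, ?, 21, 28, 36: triangular numbers n(n+1)/2 for n = 3, 4, ….
Subsequence B's pattern makes the blank 15.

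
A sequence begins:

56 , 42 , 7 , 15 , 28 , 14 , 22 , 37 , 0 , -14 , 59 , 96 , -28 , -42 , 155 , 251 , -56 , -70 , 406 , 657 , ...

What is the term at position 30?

The slot pattern repeats as AABB (period 4), so there are 2 interleaved tracks.
Track A is 56, 42, 28, 14, 0, -14, -28, -42, -56, -70, which is arithmetic with common difference −14.
Track B is 7, 15, 22, 37, 59, 96, 155, 251, 406, 657, which is a Fibonacci-like recurrence a_n = a_{n-1} + a_{n-2}.
Position 30 → track A, term 16 = -154.

-154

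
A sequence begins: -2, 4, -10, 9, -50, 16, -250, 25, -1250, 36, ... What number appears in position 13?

Positions 1, 3, 5, … form one subsequence and positions 2, 4, 6, … form another.
Subsequence A: -2, -10, -50, -250, -1250 (multiplying by 5 each time).
Subsequence B: 4, 9, 16, 25, 36 (the squares 2², 3², 4², …).
Position 13 → subsequence A, term 7 = -31250.

-31250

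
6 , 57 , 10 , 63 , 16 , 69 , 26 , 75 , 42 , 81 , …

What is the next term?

68

Split by position mod 2 into 2 tracks.
Track A: 6, 10, 16, 26, 42. A Fibonacci-like recurrence a_n = a_{n-1} + a_{n-2}.
Track B: 57, 63, 69, 75, 81. Arithmetic with common difference +6.
The 11th slot belongs to track A; its 6th term is 68.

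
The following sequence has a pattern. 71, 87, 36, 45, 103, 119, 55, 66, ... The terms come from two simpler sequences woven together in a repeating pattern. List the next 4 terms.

135, 151, 78, 91

Positions follow the repeating pattern AABB; grouping by letter gives 2 tracks.
Subsequence A = 71, 87, 103, 119: linear: a_n = 55 + 16·n.
Subsequence B = 36, 45, 55, 66: the triangular numbers T_8, T_9, ….
Term 9 comes from subsequence A (its 5th entry): 135.
Term 10 comes from subsequence A (its 6th entry): 151.
Position 11 → subsequence B, term 5 = 78.
The 12th slot belongs to subsequence B; its 6th term is 91.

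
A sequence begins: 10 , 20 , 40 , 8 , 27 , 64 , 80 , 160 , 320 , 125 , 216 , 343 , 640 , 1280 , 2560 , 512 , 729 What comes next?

Positions follow the repeating pattern AAABBB; grouping by letter gives 2 tracks.
Track A: 10, 20, 40, 80, 160, 320, 640, 1280, 2560. Geometric, ×2 each step.
Track B: 8, 27, 64, 125, 216, 343, 512, 729. Perfect cubes starting at 2³.
Term 18 comes from track B (its 9th entry): 1000.

1000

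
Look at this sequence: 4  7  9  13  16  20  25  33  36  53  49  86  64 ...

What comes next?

139

Taking every 2nd term gives 2 separate tracks.
Track A: 4, 9, 16, 25, 36, 49, 64 — perfect squares starting at 2².
Track B: 7, 13, 20, 33, 53, 86 — each term equals the sum of the previous two.
Position 14 → track B, term 7 = 139.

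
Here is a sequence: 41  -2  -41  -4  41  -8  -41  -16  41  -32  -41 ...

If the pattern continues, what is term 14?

-128

Odd-indexed and even-indexed terms follow separate rules.
Stream A = 41, -41, 41, -41, 41, -41: the oscillation 41·(−1)^(n+1).
Stream B = -2, -4, -8, -16, -32: geometric with ratio 2.
Position 14 falls in stream B as its term 7, giving -128.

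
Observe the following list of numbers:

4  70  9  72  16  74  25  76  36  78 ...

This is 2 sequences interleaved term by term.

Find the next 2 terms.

49, 80

Taking every 2nd term gives 2 separate tracks.
Subsequence A is 4, 9, 16, 25, 36, which is consecutive squares n² from n = 2.
Subsequence B is 70, 72, 74, 76, 78, which is linear: a_n = 68 + 2·n.
Position 11 → subsequence A, term 6 = 49.
Position 12 → subsequence B, term 6 = 80.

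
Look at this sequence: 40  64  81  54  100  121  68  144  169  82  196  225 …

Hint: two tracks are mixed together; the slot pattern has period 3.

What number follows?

96

Positions follow the repeating pattern ABB; grouping by letter gives 2 tracks.
Stream A is 40, 54, 68, 82, which is linear: a_n = 26 + 14·n.
Stream B is 64, 81, 100, 121, 144, 169, 196, 225, which is perfect squares starting at 8².
Position 13 falls in stream A as its term 5, giving 96.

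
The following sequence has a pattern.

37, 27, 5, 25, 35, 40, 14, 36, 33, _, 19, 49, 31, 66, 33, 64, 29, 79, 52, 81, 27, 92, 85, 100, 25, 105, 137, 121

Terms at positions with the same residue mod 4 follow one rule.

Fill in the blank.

Taking every 4th term gives 4 separate tracks.
Subsequence A: 37, 35, 33, 31, 29, 27, 25 (subtracting 2 each time).
Subsequence B: 27, 40, ?, 66, 79, 92, 105 (linear: a_n = 14 + 13·n).
Subsequence C: 5, 14, 19, 33, 52, 85, 137 (each term equals the sum of the previous two).
Subsequence D: 25, 36, 49, 64, 81, 100, 121 (perfect squares starting at 5²).
Subsequence B's pattern makes the blank 53.

53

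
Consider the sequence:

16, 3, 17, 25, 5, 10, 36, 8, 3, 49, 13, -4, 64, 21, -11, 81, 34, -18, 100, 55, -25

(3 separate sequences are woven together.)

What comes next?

121

Taking every 3rd term gives 3 separate tracks.
Track A: 16, 25, 36, 49, 64, 81, 100 — perfect squares starting at 4².
Track B: 3, 5, 8, 13, 21, 34, 55 — Fibonacci-style (each term is the sum of the two before it).
Track C: 17, 10, 3, -4, -11, -18, -25 — arithmetic, step −7.
The 22nd slot belongs to track A; its 8th term is 121.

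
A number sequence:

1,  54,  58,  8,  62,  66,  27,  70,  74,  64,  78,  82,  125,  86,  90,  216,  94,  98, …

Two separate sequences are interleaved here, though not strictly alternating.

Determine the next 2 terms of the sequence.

Reading positions in blocks of 3 reveals the pattern ABB — 2 tracks woven together.
Subsequence A: 1, 8, 27, 64, 125, 216 — perfect cubes starting at 1³.
Subsequence B: 54, 58, 62, 66, 70, 74, 78, 82, 86, 90, 94, 98 — arithmetic with common difference +4.
Term 19 comes from subsequence A (its 7th entry): 343.
The 20th slot belongs to subsequence B; its 13th term is 102.

343, 102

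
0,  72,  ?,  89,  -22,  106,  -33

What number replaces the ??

-11

The terms cycle through 2 interleaved subsequences.
Track A: 0, ?, -22, -33 (arithmetic with common difference −11).
Track B: 72, 89, 106 (arithmetic, step +17).
So the missing entry in track A is -11.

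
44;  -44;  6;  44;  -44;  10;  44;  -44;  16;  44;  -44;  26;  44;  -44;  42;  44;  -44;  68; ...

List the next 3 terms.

The slot pattern repeats as AAB (period 3), so there are 2 interleaved tracks.
Track A is 44, -44, 44, -44, 44, -44, 44, -44, 44, -44, 44, -44, which is alternating ±44.
Track B is 6, 10, 16, 26, 42, 68, which is a Fibonacci-like recurrence a_n = a_{n-1} + a_{n-2}.
Position 19 → track A, term 13 = 44.
Position 20 falls in track A as its term 14, giving -44.
Term 21 comes from track B (its 7th entry): 110.

44, -44, 110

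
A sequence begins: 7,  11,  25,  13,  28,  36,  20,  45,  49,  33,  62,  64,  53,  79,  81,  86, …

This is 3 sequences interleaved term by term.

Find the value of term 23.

Split by position mod 3 into 3 tracks.
Subsequence A: 7, 13, 20, 33, 53, 86 — Fibonacci-style (each term is the sum of the two before it).
Subsequence B: 11, 28, 45, 62, 79 — arithmetic with common difference +17.
Subsequence C: 25, 36, 49, 64, 81 — perfect squares starting at 5².
Position 23 falls in subsequence B as its term 8, giving 130.

130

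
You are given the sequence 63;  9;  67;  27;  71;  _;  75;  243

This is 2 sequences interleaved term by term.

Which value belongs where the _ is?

81

Odd-indexed and even-indexed terms follow separate rules.
Track A is 63, 67, 71, 75, which is linear: a_n = 59 + 4·n.
Track B is 9, 27, ?, 243, which is powers of 3.
Filling track B at index 3 by its rule yields 81.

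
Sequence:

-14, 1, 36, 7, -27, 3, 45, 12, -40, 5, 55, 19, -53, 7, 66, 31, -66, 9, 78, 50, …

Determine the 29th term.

-105

The terms cycle through 4 interleaved subsequences.
Subsequence A = -14, -27, -40, -53, -66: arithmetic, step −13.
Subsequence B = 1, 3, 5, 7, 9: arithmetic, step +2.
Subsequence C = 36, 45, 55, 66, 78: the triangular numbers T_8, T_9, ….
Subsequence D = 7, 12, 19, 31, 50: a Fibonacci-like recurrence a_n = a_{n-1} + a_{n-2}.
Term 29 comes from subsequence A (its 8th entry): -105.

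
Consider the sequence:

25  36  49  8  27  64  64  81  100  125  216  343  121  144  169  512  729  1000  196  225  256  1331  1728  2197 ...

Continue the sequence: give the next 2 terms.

The slot pattern repeats as AAABBB (period 6), so there are 2 interleaved tracks.
Track A: 25, 36, 49, 64, 81, 100, 121, 144, 169, 196, 225, 256. Perfect squares starting at 5².
Track B: 8, 27, 64, 125, 216, 343, 512, 729, 1000, 1331, 1728, 2197. The cubes 2³, 3³, 4³, ….
Term 25 comes from track A (its 13th entry): 289.
Position 26 falls in track A as its term 14, giving 324.

289, 324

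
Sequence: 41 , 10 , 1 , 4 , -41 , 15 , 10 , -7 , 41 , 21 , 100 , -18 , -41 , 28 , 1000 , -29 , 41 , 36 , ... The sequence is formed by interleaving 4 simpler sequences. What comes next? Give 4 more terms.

10000, -40, -41, 45

Read the sequence 4 terms at a time; column i is its own pattern.
Track A: 41, -41, 41, -41, 41 (the oscillation 41·(−1)^(n+1)).
Track B: 10, 15, 21, 28, 36 (triangular numbers starting at T_4).
Track C: 1, 10, 100, 1000 (powers 10^0, 10^1, 10^2, …).
Track D: 4, -7, -18, -29 (arithmetic, step −11).
Term 19 comes from track C (its 5th entry): 10000.
Term 20 comes from track D (its 5th entry): -40.
The 21st slot belongs to track A; its 6th term is -41.
Position 22 falls in track B as its term 6, giving 45.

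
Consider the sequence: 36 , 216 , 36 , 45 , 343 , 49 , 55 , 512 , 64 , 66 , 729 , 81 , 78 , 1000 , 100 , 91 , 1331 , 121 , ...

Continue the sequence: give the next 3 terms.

The terms cycle through 3 interleaved subsequences.
Track A: 36, 45, 55, 66, 78, 91 — the triangular numbers T_8, T_9, ….
Track B: 216, 343, 512, 729, 1000, 1331 — the cubes 6³, 7³, 8³, ….
Track C: 36, 49, 64, 81, 100, 121 — the squares 6², 7², 8², ….
Term 19 comes from track A (its 7th entry): 105.
Position 20 → track B, term 7 = 1728.
Position 21 falls in track C as its term 7, giving 144.

105, 1728, 144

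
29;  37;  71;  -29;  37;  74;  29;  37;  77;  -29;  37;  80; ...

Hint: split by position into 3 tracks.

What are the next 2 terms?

The terms cycle through 3 interleaved subsequences.
Stream A: 29, -29, 29, -29. The oscillation 29·(−1)^(n+1).
Stream B: 37, 37, 37, 37. The constant sequence 37.
Stream C: 71, 74, 77, 80. Arithmetic with common difference +3.
The 13th slot belongs to stream A; its 5th term is 29.
Position 14 → stream B, term 5 = 37.

29, 37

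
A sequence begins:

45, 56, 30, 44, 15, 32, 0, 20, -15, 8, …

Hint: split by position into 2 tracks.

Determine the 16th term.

-28

Positions 1, 3, 5, … form one subsequence and positions 2, 4, 6, … form another.
Track A is 45, 30, 15, 0, -15, which is subtracting 15 each time.
Track B is 56, 44, 32, 20, 8, which is subtracting 12 each time.
Position 16 falls in track B as its term 8, giving -28.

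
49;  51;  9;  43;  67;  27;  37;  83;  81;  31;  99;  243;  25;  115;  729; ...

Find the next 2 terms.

19, 131

Read the sequence 3 terms at a time; column i is its own pattern.
Stream A: 49, 43, 37, 31, 25. Arithmetic with common difference −6.
Stream B: 51, 67, 83, 99, 115. Arithmetic, step +16.
Stream C: 9, 27, 81, 243, 729. Powers 3^2, 3^3, 3^4, ….
The 16th slot belongs to stream A; its 6th term is 19.
Term 17 comes from stream B (its 6th entry): 131.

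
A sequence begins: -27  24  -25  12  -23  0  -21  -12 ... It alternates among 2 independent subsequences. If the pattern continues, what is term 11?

-17

The terms cycle through 2 interleaved subsequences.
Track A: -27, -25, -23, -21 (arithmetic, step +2).
Track B: 24, 12, 0, -12 (arithmetic with common difference −12).
Position 11 → track A, term 6 = -17.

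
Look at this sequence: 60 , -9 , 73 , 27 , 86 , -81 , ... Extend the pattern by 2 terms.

Odd-indexed and even-indexed terms follow separate rules.
Subsequence A: 60, 73, 86 (arithmetic, step +13).
Subsequence B: -9, 27, -81 (a geometric progression (common ratio -3)).
Term 7 comes from subsequence A (its 4th entry): 99.
Position 8 falls in subsequence B as its term 4, giving 243.

99, 243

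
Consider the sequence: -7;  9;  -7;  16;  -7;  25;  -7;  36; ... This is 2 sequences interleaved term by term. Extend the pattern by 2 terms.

-7, 49

Odd-indexed and even-indexed terms follow separate rules.
Track A: -7, -7, -7, -7 (the constant sequence -7).
Track B: 9, 16, 25, 36 (consecutive squares n² from n = 3).
Position 9 → track A, term 5 = -7.
Position 10 falls in track B as its term 5, giving 49.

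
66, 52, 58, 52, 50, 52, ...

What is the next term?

42

The terms cycle through 2 interleaved subsequences.
Stream A is 66, 58, 50, which is arithmetic, step −8.
Stream B is 52, 52, 52, which is the constant sequence 52.
Position 7 → stream A, term 4 = 42.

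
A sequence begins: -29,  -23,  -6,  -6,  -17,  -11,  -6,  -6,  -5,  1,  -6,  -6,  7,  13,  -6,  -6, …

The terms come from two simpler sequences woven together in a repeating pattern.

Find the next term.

19

Positions follow the repeating pattern AABB; grouping by letter gives 2 tracks.
Subsequence A: -29, -23, -17, -11, -5, 1, 7, 13. Arithmetic, step +6.
Subsequence B: -6, -6, -6, -6, -6, -6, -6, -6. Constant -6.
The 17th slot belongs to subsequence A; its 9th term is 19.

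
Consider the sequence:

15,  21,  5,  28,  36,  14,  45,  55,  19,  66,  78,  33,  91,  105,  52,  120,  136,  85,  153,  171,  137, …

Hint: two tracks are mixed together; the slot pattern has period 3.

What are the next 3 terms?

190, 210, 222

Reading positions in blocks of 3 reveals the pattern AAB — 2 tracks woven together.
Subsequence A: 15, 21, 28, 36, 45, 55, 66, 78, 91, 105, 120, 136, 153, 171 (triangular numbers n(n+1)/2 for n = 5, 6, …).
Subsequence B: 5, 14, 19, 33, 52, 85, 137 (Fibonacci-style (each term is the sum of the two before it)).
Position 22 → subsequence A, term 15 = 190.
Position 23 falls in subsequence A as its term 16, giving 210.
Term 24 comes from subsequence B (its 8th entry): 222.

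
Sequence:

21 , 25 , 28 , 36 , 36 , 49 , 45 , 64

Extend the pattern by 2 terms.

55, 81

Odd-indexed and even-indexed terms follow separate rules.
Subsequence A: 21, 28, 36, 45 — triangular numbers n(n+1)/2 for n = 6, 7, ….
Subsequence B: 25, 36, 49, 64 — perfect squares starting at 5².
Term 9 comes from subsequence A (its 5th entry): 55.
The 10th slot belongs to subsequence B; its 5th term is 81.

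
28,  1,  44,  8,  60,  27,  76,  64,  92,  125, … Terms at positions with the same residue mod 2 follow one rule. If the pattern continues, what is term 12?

216

Split by position mod 2 into 2 tracks.
Stream A = 28, 44, 60, 76, 92: arithmetic with common difference +16.
Stream B = 1, 8, 27, 64, 125: the cubes 1³, 2³, 3³, ….
Position 12 falls in stream B as its term 6, giving 216.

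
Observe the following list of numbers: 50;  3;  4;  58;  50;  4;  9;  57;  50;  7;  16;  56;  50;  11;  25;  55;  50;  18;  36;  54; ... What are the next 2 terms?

Taking every 4th term gives 4 separate tracks.
Track A: 50, 50, 50, 50, 50. Constant 50.
Track B: 3, 4, 7, 11, 18. A Fibonacci-like recurrence a_n = a_{n-1} + a_{n-2}.
Track C: 4, 9, 16, 25, 36. Perfect squares starting at 2².
Track D: 58, 57, 56, 55, 54. Arithmetic with common difference −1.
Position 21 → track A, term 6 = 50.
Position 22 → track B, term 6 = 29.

50, 29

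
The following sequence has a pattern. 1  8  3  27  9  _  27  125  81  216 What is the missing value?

Odd-indexed and even-indexed terms follow separate rules.
Subsequence A: 1, 3, 9, 27, 81 (powers of 3).
Subsequence B: 8, 27, ?, 125, 216 (consecutive cubes n³ from n = 2).
So the missing entry in subsequence B is 64.

64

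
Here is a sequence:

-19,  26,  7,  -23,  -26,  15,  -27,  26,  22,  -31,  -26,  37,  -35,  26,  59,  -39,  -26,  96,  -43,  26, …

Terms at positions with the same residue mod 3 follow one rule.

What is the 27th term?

406

Split by position mod 3: positions 1, 4, 7, … form one track, and each other residue class forms its own.
Subsequence A = -19, -23, -27, -31, -35, -39, -43: arithmetic, step −4.
Subsequence B = 26, -26, 26, -26, 26, -26, 26: alternating ±26.
Subsequence C = 7, 15, 22, 37, 59, 96: Fibonacci-style (each term is the sum of the two before it).
Position 27 → subsequence C, term 9 = 406.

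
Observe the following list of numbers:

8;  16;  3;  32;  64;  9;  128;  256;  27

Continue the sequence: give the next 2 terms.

512, 1024

Positions follow the repeating pattern AAB; grouping by letter gives 2 tracks.
Track A: 8, 16, 32, 64, 128, 256 — geometric with ratio 2.
Track B: 3, 9, 27 — successive powers of 3.
Term 10 comes from track A (its 7th entry): 512.
Position 11 falls in track A as its term 8, giving 1024.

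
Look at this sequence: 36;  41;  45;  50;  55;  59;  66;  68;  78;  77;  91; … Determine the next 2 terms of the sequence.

Split by position mod 2 into 2 tracks.
Stream A: 36, 45, 55, 66, 78, 91 — triangular numbers n(n+1)/2 for n = 8, 9, ….
Stream B: 41, 50, 59, 68, 77 — arithmetic, step +9.
Position 12 falls in stream B as its term 6, giving 86.
Position 13 → stream A, term 7 = 105.

86, 105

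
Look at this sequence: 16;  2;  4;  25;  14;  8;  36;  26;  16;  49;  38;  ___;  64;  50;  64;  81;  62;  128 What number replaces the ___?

Split by position mod 3 into 3 tracks.
Track A: 16, 25, 36, 49, 64, 81 (the squares 4², 5², 6², …).
Track B: 2, 14, 26, 38, 50, 62 (arithmetic with common difference +12).
Track C: 4, 8, 16, ?, 64, 128 (powers of 2).
So the missing entry in track C is 32.

32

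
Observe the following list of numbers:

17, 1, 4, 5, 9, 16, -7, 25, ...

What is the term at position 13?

-31

The slot pattern repeats as ABB (period 3), so there are 2 interleaved tracks.
Track A is 17, 5, -7, which is subtracting 12 each time.
Track B is 1, 4, 9, 16, 25, which is perfect squares starting at 1².
Position 13 → track A, term 5 = -31.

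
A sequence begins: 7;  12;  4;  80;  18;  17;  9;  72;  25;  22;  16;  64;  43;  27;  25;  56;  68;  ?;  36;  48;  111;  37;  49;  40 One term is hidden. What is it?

Split by position mod 4: positions 1, 5, 9, … form one track, and each other residue class forms its own.
Stream A = 7, 18, 25, 43, 68, 111: Fibonacci-style (each term is the sum of the two before it).
Stream B = 12, 17, 22, 27, ?, 37: adding 5 each time.
Stream C = 4, 9, 16, 25, 36, 49: perfect squares starting at 2².
Stream D = 80, 72, 64, 56, 48, 40: linear: a_n = 88 − 8·n.
Stream B's pattern makes the blank 32.

32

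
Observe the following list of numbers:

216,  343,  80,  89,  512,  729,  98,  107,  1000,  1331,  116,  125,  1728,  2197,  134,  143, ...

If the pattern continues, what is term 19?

The slot pattern repeats as AABB (period 4), so there are 2 interleaved tracks.
Stream A is 216, 343, 512, 729, 1000, 1331, 1728, 2197, which is the cubes 6³, 7³, 8³, ….
Stream B is 80, 89, 98, 107, 116, 125, 134, 143, which is adding 9 each time.
Term 19 comes from stream B (its 9th entry): 152.

152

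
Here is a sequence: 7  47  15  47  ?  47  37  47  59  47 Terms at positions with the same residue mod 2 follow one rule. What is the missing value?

Taking every 2nd term gives 2 separate tracks.
Subsequence A: 7, 15, ?, 37, 59 — Fibonacci-style (each term is the sum of the two before it).
Subsequence B: 47, 47, 47, 47, 47 — always 47.
Filling subsequence A at index 3 by its rule yields 22.

22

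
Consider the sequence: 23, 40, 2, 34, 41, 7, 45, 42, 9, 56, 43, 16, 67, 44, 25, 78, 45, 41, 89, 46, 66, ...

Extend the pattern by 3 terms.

The terms cycle through 3 interleaved subsequences.
Stream A: 23, 34, 45, 56, 67, 78, 89 — adding 11 each time.
Stream B: 40, 41, 42, 43, 44, 45, 46 — adding 1 each time.
Stream C: 2, 7, 9, 16, 25, 41, 66 — a Fibonacci-like recurrence a_n = a_{n-1} + a_{n-2}.
Position 22 → stream A, term 8 = 100.
The 23rd slot belongs to stream B; its 8th term is 47.
The 24th slot belongs to stream C; its 8th term is 107.

100, 47, 107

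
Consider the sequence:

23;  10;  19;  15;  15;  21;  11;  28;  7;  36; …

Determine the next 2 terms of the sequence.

3, 45

Positions 1, 3, 5, … form one subsequence and positions 2, 4, 6, … form another.
Track A: 23, 19, 15, 11, 7 (arithmetic with common difference −4).
Track B: 10, 15, 21, 28, 36 (triangular numbers n(n+1)/2 for n = 4, 5, …).
Term 11 comes from track A (its 6th entry): 3.
The 12th slot belongs to track B; its 6th term is 45.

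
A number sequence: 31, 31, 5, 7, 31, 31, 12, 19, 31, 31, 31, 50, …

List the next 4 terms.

31, 31, 81, 131

Positions follow the repeating pattern AABB; grouping by letter gives 2 tracks.
Track A: 31, 31, 31, 31, 31, 31. Always 31.
Track B: 5, 7, 12, 19, 31, 50. Fibonacci-style (each term is the sum of the two before it).
The 13th slot belongs to track A; its 7th term is 31.
Position 14 falls in track A as its term 8, giving 31.
The 15th slot belongs to track B; its 7th term is 81.
Position 16 → track B, term 8 = 131.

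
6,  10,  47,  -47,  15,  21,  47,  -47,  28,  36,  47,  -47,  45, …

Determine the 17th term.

66

Reading positions in blocks of 4 reveals the pattern AABB — 2 tracks woven together.
Track A is 6, 10, 15, 21, 28, 36, 45, which is triangular numbers starting at T_3.
Track B is 47, -47, 47, -47, 47, -47, which is alternating ±47.
Position 17 falls in track A as its term 9, giving 66.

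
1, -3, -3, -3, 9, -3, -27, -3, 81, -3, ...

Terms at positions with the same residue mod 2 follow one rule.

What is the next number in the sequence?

Split by position mod 2 into 2 tracks.
Track A is 1, -3, 9, -27, 81, which is geometric, ×-3 each step.
Track B is -3, -3, -3, -3, -3, which is the constant sequence -3.
The 11th slot belongs to track A; its 6th term is -243.

-243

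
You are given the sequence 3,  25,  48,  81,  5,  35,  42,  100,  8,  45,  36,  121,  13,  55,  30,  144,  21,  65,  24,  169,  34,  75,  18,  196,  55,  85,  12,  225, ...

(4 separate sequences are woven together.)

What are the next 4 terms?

89, 95, 6, 256

Split by position mod 4 into 4 tracks.
Track A = 3, 5, 8, 13, 21, 34, 55: Fibonacci-style (each term is the sum of the two before it).
Track B = 25, 35, 45, 55, 65, 75, 85: arithmetic, step +10.
Track C = 48, 42, 36, 30, 24, 18, 12: linear: a_n = 54 − 6·n.
Track D = 81, 100, 121, 144, 169, 196, 225: perfect squares starting at 9².
Term 29 comes from track A (its 8th entry): 89.
Position 30 → track B, term 8 = 95.
Term 31 comes from track C (its 8th entry): 6.
Position 32 falls in track D as its term 8, giving 256.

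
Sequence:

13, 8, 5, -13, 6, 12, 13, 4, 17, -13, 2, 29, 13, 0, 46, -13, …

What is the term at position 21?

121

Split by position mod 3: positions 1, 4, 7, … form one track, and each other residue class forms its own.
Subsequence A is 13, -13, 13, -13, 13, -13, which is alternating ±13.
Subsequence B is 8, 6, 4, 2, 0, which is arithmetic, step −2.
Subsequence C is 5, 12, 17, 29, 46, which is Fibonacci-style (each term is the sum of the two before it).
Position 21 → subsequence C, term 7 = 121.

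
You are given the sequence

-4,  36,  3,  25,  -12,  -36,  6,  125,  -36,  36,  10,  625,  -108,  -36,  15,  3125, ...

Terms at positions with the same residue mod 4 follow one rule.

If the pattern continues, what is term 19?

21

Split by position mod 4 into 4 tracks.
Stream A: -4, -12, -36, -108 — geometric with ratio 3.
Stream B: 36, -36, 36, -36 — alternating ±36.
Stream C: 3, 6, 10, 15 — triangular numbers n(n+1)/2 for n = 2, 3, ….
Stream D: 25, 125, 625, 3125 — powers of 5.
Term 19 comes from stream C (its 5th entry): 21.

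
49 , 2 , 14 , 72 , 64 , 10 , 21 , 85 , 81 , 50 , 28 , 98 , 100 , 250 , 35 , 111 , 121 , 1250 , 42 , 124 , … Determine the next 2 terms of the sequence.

The terms cycle through 4 interleaved subsequences.
Track A: 49, 64, 81, 100, 121. Consecutive squares n² from n = 7.
Track B: 2, 10, 50, 250, 1250. Multiplying by 5 each time.
Track C: 14, 21, 28, 35, 42. Arithmetic with common difference +7.
Track D: 72, 85, 98, 111, 124. Adding 13 each time.
Position 21 falls in track A as its term 6, giving 144.
The 22nd slot belongs to track B; its 6th term is 6250.

144, 6250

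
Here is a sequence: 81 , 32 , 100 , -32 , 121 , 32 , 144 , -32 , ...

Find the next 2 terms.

Odd-indexed and even-indexed terms follow separate rules.
Subsequence A = 81, 100, 121, 144: the squares 9², 10², 11², ….
Subsequence B = 32, -32, 32, -32: oscillating between 32 and -32.
Term 9 comes from subsequence A (its 5th entry): 169.
Term 10 comes from subsequence B (its 5th entry): 32.

169, 32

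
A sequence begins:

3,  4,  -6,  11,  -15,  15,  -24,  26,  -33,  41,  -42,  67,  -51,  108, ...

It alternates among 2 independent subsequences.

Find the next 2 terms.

The terms cycle through 2 interleaved subsequences.
Stream A is 3, -6, -15, -24, -33, -42, -51, which is arithmetic with common difference −9.
Stream B is 4, 11, 15, 26, 41, 67, 108, which is each term equals the sum of the previous two.
The 15th slot belongs to stream A; its 8th term is -60.
Position 16 falls in stream B as its term 8, giving 175.

-60, 175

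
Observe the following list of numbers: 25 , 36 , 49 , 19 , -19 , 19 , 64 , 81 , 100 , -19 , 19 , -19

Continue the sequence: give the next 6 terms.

Reading positions in blocks of 6 reveals the pattern AAABBB — 2 tracks woven together.
Track A: 25, 36, 49, 64, 81, 100 (perfect squares starting at 5²).
Track B: 19, -19, 19, -19, 19, -19 (oscillating between 19 and -19).
The 13th slot belongs to track A; its 7th term is 121.
The 14th slot belongs to track A; its 8th term is 144.
Term 15 comes from track A (its 9th entry): 169.
Position 16 falls in track B as its term 7, giving 19.
The 17th slot belongs to track B; its 8th term is -19.
Position 18 → track B, term 9 = 19.

121, 144, 169, 19, -19, 19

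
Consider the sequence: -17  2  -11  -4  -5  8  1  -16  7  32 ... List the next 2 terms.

Positions 1, 3, 5, … form one subsequence and positions 2, 4, 6, … form another.
Track A: -17, -11, -5, 1, 7. Arithmetic, step +6.
Track B: 2, -4, 8, -16, 32. A geometric progression (common ratio -2).
Position 11 falls in track A as its term 6, giving 13.
Position 12 falls in track B as its term 6, giving -64.

13, -64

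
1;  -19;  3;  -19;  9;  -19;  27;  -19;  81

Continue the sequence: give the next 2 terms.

-19, 243

Taking every 2nd term gives 2 separate tracks.
Subsequence A: 1, 3, 9, 27, 81. A geometric progression (common ratio 3).
Subsequence B: -19, -19, -19, -19. Constant -19.
The 10th slot belongs to subsequence B; its 5th term is -19.
The 11th slot belongs to subsequence A; its 6th term is 243.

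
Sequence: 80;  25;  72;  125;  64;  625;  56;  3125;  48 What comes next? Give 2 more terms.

15625, 40

Split by position mod 2 into 2 tracks.
Track A is 80, 72, 64, 56, 48, which is arithmetic, step −8.
Track B is 25, 125, 625, 3125, which is successive powers of 5.
The 10th slot belongs to track B; its 5th term is 15625.
Position 11 falls in track A as its term 6, giving 40.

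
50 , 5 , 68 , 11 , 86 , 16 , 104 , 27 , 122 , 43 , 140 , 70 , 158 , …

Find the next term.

113

Positions 1, 3, 5, … form one subsequence and positions 2, 4, 6, … form another.
Subsequence A: 50, 68, 86, 104, 122, 140, 158 — linear: a_n = 32 + 18·n.
Subsequence B: 5, 11, 16, 27, 43, 70 — a Fibonacci-like recurrence a_n = a_{n-1} + a_{n-2}.
Term 14 comes from subsequence B (its 7th entry): 113.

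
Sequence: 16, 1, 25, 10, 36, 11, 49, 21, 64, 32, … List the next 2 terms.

Split by position mod 2 into 2 tracks.
Stream A: 16, 25, 36, 49, 64 (perfect squares starting at 4²).
Stream B: 1, 10, 11, 21, 32 (each term equals the sum of the previous two).
Term 11 comes from stream A (its 6th entry): 81.
The 12th slot belongs to stream B; its 6th term is 53.

81, 53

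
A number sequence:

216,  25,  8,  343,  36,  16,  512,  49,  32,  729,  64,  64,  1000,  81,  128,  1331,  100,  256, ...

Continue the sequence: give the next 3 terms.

1728, 121, 512

Read the sequence 3 terms at a time; column i is its own pattern.
Track A: 216, 343, 512, 729, 1000, 1331 — consecutive cubes n³ from n = 6.
Track B: 25, 36, 49, 64, 81, 100 — the squares 5², 6², 7², ….
Track C: 8, 16, 32, 64, 128, 256 — powers of 2.
Position 19 → track A, term 7 = 1728.
Position 20 → track B, term 7 = 121.
The 21st slot belongs to track C; its 7th term is 512.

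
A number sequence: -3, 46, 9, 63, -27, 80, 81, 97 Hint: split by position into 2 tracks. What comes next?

Taking every 2nd term gives 2 separate tracks.
Track A: -3, 9, -27, 81 — a geometric progression (common ratio -3).
Track B: 46, 63, 80, 97 — linear: a_n = 29 + 17·n.
Position 9 falls in track A as its term 5, giving -243.

-243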